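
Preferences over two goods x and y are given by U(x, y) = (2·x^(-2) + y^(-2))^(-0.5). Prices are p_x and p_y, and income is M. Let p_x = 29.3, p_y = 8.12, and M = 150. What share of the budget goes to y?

share on y = 0.2523

MU_x ∝ 2·x^(-3), MU_y ∝ y^(-3), so MRS = 2·(y/x)^(3) = p_x/p_y.
Hence y/x = ((1/2)·p_x/p_y)^(1/(3)), i.e. raised to the 1/3 power.
Substitute y = (y/x)·x into the budget: x* = M/(p_x + p_y·(y/x)).
Numerically y/x = 1.217383, so x* = 150/(29.3 + 8.12·1.217383) = 3.828 and y* = 1.217383·3.828 = 4.6601.
Expenditure on y: 8.12·4.6601 = 37.8402; share = 0.2523.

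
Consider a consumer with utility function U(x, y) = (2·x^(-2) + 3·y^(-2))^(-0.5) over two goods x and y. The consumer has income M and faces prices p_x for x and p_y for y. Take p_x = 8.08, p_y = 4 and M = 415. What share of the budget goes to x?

share on x = 0.5826

From the CES first-order condition, (2/3)·(y/x)^(3) = p_x/p_y.
Solve for the ratio: y/x = [(3/2)·p_x/p_y]^(1/3).
With the ratio pinned down, the budget gives x* = M/(p_x + p_y·(y/x)) and y* = (y/x)·x*.
Numerically y/x = 1.447041, so x* = 415/(8.08 + 4·1.447041) = 29.9247 and y* = 1.447041·29.9247 = 43.3022.
Expenditure on x: 8.08·29.9247 = 241.7912; share = 0.5826.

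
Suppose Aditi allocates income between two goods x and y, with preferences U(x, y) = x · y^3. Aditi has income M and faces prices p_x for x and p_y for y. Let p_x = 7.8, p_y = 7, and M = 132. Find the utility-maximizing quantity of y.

The MRS is (1/3)·y/x. Set MRS = p_x/p_y.
So p_y·y = 3·p_x·x; combined with the budget, a share 0.25 of income goes to x.
Demand: x*(p_x,p_y,M) = 0.25·M/p_x and y* = 0.75·M/p_y.
At p_x=7.8, p_y=7, M=132: y* = 0.75·132/7 = 14.1429.

y* = 14.1429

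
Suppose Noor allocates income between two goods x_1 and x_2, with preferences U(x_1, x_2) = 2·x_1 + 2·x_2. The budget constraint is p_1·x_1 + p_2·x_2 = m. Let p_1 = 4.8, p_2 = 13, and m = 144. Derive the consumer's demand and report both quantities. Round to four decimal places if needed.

Perfect substitutes: compare marginal utility per dollar. 2/p_1 vs 2/p_2 → 0.4167 vs 0.1538.
x_1 gives more utility per dollar, so spend all income on x_1: x_1* = m/p_1, x_2* = 0.
Numerically: x_1* = 30, x_2* = 0.

x_1* = 30, x_2* = 0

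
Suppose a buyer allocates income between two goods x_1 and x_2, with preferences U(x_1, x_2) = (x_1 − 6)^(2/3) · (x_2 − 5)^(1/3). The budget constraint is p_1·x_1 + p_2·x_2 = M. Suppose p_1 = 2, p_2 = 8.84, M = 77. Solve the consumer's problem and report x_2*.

Substituting into the budget: x_1* = 6 + 2/3·(M − 6·p_1 − 5·p_2)/p_1, and x_2* = 5 + 1/3·(…)/p_2.
Discretionary income = 77 − 6·2 − 5·8.84 = 20.8; x_2* = 5 + 1/3·20.8/8.84 = 5.7843.

x_2* = 5.7843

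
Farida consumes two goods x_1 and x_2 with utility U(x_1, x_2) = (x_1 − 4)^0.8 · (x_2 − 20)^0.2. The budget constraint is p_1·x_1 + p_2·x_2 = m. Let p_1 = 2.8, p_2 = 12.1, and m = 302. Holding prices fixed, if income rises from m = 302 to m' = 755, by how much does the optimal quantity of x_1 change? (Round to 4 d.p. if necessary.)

Δx_1* = 129.4286

MRS = 4·(x_2−20)/(x_1−4). Tangency with p_1/p_2 gives x_2−20 = (1/4)·(p_1/p_2)·(x_1−4).
After buying the subsistence bundle (4, 20), a share 0.8 of the remaining income goes to x_1: x_1* = 4 + 0.8·(m − 4p_1 − 20p_2)/p_1.
Discretionary income = 302 − 4·2.8 − 20·12.1 = 48.8; x_1* = 4 + 0.8·48.8/2.8 = 17.9429.
At m' = 755: x_1* = 147.3714. Change: 147.3714 − 17.9429 = 129.4286.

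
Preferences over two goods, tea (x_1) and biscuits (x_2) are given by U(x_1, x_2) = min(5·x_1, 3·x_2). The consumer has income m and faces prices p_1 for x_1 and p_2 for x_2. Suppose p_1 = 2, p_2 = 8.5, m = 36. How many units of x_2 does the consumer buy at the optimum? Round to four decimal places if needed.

Here 3·2 + 5·8.5 = 48.5, giving x_2* = 3.7113.

x_2* = 3.7113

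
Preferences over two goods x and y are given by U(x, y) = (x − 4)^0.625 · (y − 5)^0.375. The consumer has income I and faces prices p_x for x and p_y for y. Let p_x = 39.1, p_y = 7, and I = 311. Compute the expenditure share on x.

share on x = 0.7432

Substituting into the budget: x* = 4 + 0.625·(I − 4·p_x − 5·p_y)/p_x, and y* = 5 + 0.375·(…)/p_y.
Discretionary income = 311 − 4·39.1 − 5·7 = 119.6; x* = 4 + 0.625·119.6/39.1 = 5.9118; y* = 5 + 0.375·119.6/7 = 11.4071.
Expenditure on x: 39.1·5.9118 = 231.15; share = 0.7432.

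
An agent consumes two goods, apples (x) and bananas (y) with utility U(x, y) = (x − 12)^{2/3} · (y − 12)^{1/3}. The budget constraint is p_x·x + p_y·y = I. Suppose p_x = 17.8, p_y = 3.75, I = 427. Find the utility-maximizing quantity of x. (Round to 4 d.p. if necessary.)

This is Cobb-Douglas in (x−12, y−12): tangency gives 2/3·p_y·(y−12) = 1/3·p_x·(x−12).
After buying the subsistence bundle (12, 12), a share 2/3 of the remaining income goes to x: x* = 12 + 2/3·(I − 12p_x − 12p_y)/p_x.
Discretionary income = 427 − 12·17.8 − 12·3.75 = 168.4; x* = 12 + 2/3·168.4/17.8 = 18.3071.

x* = 18.3071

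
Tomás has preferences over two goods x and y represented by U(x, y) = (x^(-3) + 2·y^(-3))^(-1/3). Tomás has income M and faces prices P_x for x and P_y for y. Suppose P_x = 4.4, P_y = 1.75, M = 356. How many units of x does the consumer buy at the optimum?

x* = 50.708

MU_x ∝ x^(-4), MU_y ∝ 2·y^(-4), so MRS = (1/2)·(y/x)^(4) = P_x/P_y.
Solve for the ratio: y/x = [2·P_x/P_y]^(0.25).
With the ratio pinned down, the budget gives x* = M/(P_x + P_y·(y/x)) and y* = (y/x)·x*.
Numerically y/x = 1.49748, so x* = 356/(4.4 + 1.75·1.49748) = 50.708.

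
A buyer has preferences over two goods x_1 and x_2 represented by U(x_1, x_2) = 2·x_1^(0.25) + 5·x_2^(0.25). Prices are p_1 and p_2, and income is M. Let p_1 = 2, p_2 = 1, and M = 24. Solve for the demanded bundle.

x_1* = 2.2749, x_2* = 19.4502

With the ratio pinned down, the budget gives x_1* = M/(p_1 + p_2·(x_2/x_1)) and x_2* = (x_2/x_1)·x_1*.
Numerically x_2/x_1 = 8.54988, so x_1* = 24/(2 + 1·8.54988) = 2.2749 and x_2* = 8.54988·2.2749 = 19.4502.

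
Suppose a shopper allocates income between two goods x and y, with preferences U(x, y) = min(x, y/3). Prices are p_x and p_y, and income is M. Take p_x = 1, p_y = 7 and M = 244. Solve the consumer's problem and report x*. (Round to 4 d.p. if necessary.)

Leontief preferences: the optimum is at the kink where x/1 = y/3, i.e. y = 3·x.
Budget: p_x·x + p_y·3·x = M, so (p_x + 3·p_y)·x = M.
Demand: x*(p_x,p_y,M) = M/(p_x + 3·p_y), y* = 3·M/(p_x + 3·p_y).
Here 1 + 3·7 = 22, giving x* = 11.0909.

x* = 11.0909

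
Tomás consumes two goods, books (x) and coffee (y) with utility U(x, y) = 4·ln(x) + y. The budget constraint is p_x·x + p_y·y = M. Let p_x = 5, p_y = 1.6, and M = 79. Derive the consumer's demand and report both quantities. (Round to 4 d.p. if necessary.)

x* = 1.28, y* = 45.375

MU_x = 4/x, MU_y = 1. Tangency: 4/x = p_x/p_y.
So x*(p_x,p_y) = 4·p_y/p_x, independent of income; and y* = (M − 4·p_y)/p_y.
At the given prices: x* = 4·1.6/5 = 1.28, and y* = 45.375.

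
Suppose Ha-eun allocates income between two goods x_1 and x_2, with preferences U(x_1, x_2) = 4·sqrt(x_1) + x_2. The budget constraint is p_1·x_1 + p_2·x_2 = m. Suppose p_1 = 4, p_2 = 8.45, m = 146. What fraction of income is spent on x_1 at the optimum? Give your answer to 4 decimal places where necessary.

share on x_1 = 0.4891

Plugging in: x_1* = (2·8.45/4)² = 17.8506, x_2* = 8.8281.
Expenditure on x_1: 4·17.8506 = 71.4025; share = 0.4891.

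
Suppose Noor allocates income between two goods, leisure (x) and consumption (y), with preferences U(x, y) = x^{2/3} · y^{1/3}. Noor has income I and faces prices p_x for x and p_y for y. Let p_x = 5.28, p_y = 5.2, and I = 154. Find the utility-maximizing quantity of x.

x* = 19.4444

The MRS is 2·y/x. Set MRS = p_x/p_y.
So 2/3·p_y·y = 1/3·p_x·x; combined with the budget, a share 2/3 of income goes to x.
Demand: x*(p_x,p_y,I) = 2/3·I/p_x and y* = 1/3·I/p_y.
At p_x=5.28, p_y=5.2, I=154: x* = 2/3·154/5.28 = 19.4444.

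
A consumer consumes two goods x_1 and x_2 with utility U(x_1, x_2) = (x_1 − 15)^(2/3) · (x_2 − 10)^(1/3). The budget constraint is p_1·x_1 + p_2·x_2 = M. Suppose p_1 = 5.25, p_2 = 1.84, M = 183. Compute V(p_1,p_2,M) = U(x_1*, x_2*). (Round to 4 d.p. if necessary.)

V = 12.2723

After buying the subsistence bundle (15, 10), a share 2/3 of the remaining income goes to x_1: x_1* = 15 + 2/3·(M − 15p_1 − 10p_2)/p_1.
Discretionary income = 183 − 15·5.25 − 10·1.84 = 85.85; x_1* = 15 + 2/3·85.85/5.25 = 25.9016; x_2* = 10 + 1/3·85.85/1.84 = 25.5525.
Utility at the optimum: U(25.9016, 25.5525) = 12.2723.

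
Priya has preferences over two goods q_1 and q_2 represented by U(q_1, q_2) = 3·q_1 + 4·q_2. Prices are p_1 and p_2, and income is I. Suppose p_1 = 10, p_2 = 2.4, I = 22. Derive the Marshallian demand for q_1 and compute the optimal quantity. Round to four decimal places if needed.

q_1* = 0

Linear utility — the consumer picks whichever good has higher MU/price: 3/10 = 0.3 vs 4/2.4 = 1.6667.
q_2 gives more utility per dollar, so spend all income on q_2: q_2* = I/p_2, q_1* = 0.
Numerically: q_1* = 0, q_2* = 9.1667.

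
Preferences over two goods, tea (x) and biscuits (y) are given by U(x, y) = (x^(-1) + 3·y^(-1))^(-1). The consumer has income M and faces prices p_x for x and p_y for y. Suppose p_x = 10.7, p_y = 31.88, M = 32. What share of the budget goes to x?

share on x = 0.2506

MRS = MU_x/MU_y = (1/3)·(y/x)^(2). Set equal to p_x/p_y.
Solve for the ratio: y/x = [3·p_x/p_y]^(0.5).
With the ratio pinned down, the budget gives x* = M/(p_x + p_y·(y/x)) and y* = (y/x)·x*.
Numerically y/x = 1.003445, so x* = 32/(10.7 + 31.88·1.003445) = 0.7496 and y* = 1.003445·0.7496 = 0.7522.
Expenditure on x: 10.7·0.7496 = 8.0206; share = 0.2506.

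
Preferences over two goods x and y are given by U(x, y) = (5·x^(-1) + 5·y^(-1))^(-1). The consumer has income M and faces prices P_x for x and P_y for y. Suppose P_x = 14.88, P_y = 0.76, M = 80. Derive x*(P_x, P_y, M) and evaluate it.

MU_x ∝ 5·x^(-2), MU_y ∝ 5·y^(-2), so MRS = (y/x)^(2) = P_x/P_y.
Hence y/x = (P_x/P_y)^(1/(2)), i.e. raised to the 0.5 power.
Substitute y = (y/x)·x into the budget: x* = M/(P_x + P_y·(y/x)).
Numerically y/x = 4.42481, so x* = 80/(14.88 + 0.76·4.42481) = 4.3853.

x* = 4.3853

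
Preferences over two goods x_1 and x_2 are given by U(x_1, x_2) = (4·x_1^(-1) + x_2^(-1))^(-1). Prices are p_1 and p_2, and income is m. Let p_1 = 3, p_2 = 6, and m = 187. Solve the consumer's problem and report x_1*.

x_1* = 36.514

MU_x_1 ∝ 4·x_1^(-2), MU_x_2 ∝ x_2^(-2), so MRS = 4·(x_2/x_1)^(2) = p_1/p_2.
Solve for the ratio: x_2/x_1 = [(1/4)·p_1/p_2]^(0.5).
Substitute x_2 = (x_2/x_1)·x_1 into the budget: x_1* = m/(p_1 + p_2·(x_2/x_1)).
Numerically x_2/x_1 = 0.353553, so x_1* = 187/(3 + 6·0.353553) = 36.514.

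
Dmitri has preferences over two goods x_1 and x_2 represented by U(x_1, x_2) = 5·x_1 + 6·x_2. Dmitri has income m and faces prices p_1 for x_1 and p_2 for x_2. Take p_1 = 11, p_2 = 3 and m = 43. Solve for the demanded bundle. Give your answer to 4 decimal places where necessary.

x_1* = 0, x_2* = 14.3333

Linear utility — the consumer picks whichever good has higher MU/price: 5/11 = 0.4545 vs 6/3 = 2.
x_2 gives more utility per dollar, so spend all income on x_2: x_2* = m/p_2, x_1* = 0.
Numerically: x_1* = 0, x_2* = 14.3333.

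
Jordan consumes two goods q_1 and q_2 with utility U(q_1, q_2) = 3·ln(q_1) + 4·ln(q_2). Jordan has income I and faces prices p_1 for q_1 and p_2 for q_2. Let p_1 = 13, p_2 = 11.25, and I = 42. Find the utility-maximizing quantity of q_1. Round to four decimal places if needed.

The MRS is (3/4)·q_2/q_1. Set MRS = p_1/p_2.
Rearranging, p_2·q_2 = (4/3)·p_1·q_1. Substituting into the budget gives p_1·q_1·(1 + (4/3)) = I.
Demand: q_1*(p_1,p_2,I) = 3/7·I/p_1 and q_2* = 4/7·I/p_2.
At p_1=13, p_2=11.25, I=42: q_1* = 3/7·42/13 = 1.3846.

q_1* = 1.3846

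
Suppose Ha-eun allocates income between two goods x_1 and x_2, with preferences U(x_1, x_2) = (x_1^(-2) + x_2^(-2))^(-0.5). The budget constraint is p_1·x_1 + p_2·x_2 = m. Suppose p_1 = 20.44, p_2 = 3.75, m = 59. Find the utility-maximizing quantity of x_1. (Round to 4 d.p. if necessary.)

x_1* = 2.182

From the CES first-order condition, (x_2/x_1)^(3) = p_1/p_2.
Solve for the ratio: x_2/x_1 = [p_1/p_2]^(1/3).
With the ratio pinned down, the budget gives x_1* = m/(p_1 + p_2·(x_2/x_1)) and x_2* = (x_2/x_1)·x_1*.
Numerically x_2/x_1 = 1.759881, so x_1* = 59/(20.44 + 3.75·1.759881) = 2.182.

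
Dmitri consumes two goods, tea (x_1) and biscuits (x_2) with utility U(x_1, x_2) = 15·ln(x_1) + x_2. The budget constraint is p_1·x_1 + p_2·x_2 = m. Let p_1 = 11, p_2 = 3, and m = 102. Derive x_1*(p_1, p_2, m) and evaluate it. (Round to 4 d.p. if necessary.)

Set MRS = p_1/p_2: (15/x_1)/1 = p_1/p_2.
So x_1*(p_1,p_2) = 15·p_2/p_1, independent of income; and x_2* = (m − 15·p_2)/p_2.
At the given prices: x_1* = 15·3/11 = 4.0909.

x_1* = 4.0909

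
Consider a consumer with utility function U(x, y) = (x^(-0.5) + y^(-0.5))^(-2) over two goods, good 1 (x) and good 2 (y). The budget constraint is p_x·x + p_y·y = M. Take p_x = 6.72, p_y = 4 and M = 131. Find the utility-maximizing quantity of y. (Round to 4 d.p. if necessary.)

y* = 14.9626

MRS = MU_x/MU_y = (y/x)^(1.5). Set equal to p_x/p_y.
Hence y/x = (p_x/p_y)^(1/(1.5)), i.e. raised to the 2/3 power.
Substitute y = (y/x)·x into the budget: x* = M/(p_x + p_y·(y/x)).
Numerically y/x = 1.413208, so x* = 131/(6.72 + 4·1.413208) = 10.5877 and y* = 1.413208·10.5877 = 14.9626.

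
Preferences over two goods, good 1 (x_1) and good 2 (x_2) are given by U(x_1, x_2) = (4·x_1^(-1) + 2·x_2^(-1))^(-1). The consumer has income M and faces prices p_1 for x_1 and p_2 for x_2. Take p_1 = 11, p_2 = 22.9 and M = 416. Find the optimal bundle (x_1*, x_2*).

MRS = MU_x_1/MU_x_2 = 2·(x_2/x_1)^(2). Set equal to p_1/p_2.
Hence x_2/x_1 = ((1/2)·p_1/p_2)^(1/(2)), i.e. raised to the 0.5 power.
Substitute x_2 = (x_2/x_1)·x_1 into the budget: x_1* = M/(p_1 + p_2·(x_2/x_1)).
Numerically x_2/x_1 = 0.490076, so x_1* = 416/(11 + 22.9·0.490076) = 18.7196 and x_2* = 0.490076·18.7196 = 9.174.

x_1* = 18.7196, x_2* = 9.174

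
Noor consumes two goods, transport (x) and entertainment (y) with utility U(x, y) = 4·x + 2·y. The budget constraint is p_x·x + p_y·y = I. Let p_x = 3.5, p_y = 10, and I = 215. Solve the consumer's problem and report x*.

x* = 61.4286

Linear utility — the consumer picks whichever good has higher MU/price: 4/3.5 = 1.1429 vs 2/10 = 0.2.
x gives more utility per dollar, so spend all income on x: x* = I/p_x, y* = 0.
Numerically: x* = 61.4286, y* = 0.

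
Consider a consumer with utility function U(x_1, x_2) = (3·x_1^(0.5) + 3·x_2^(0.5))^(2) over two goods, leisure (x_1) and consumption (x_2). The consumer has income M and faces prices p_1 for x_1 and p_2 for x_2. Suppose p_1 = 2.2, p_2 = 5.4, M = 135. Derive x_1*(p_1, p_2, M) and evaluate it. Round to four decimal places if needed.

MRS = MU_x_1/MU_x_2 = (x_2/x_1)^(0.5). Set equal to p_1/p_2.
Hence x_2/x_1 = (p_1/p_2)^(1/(0.5)), i.e. raised to the 2 power.
Substitute x_2 = (x_2/x_1)·x_1 into the budget: x_1* = M/(p_1 + p_2·(x_2/x_1)).
Numerically x_2/x_1 = 0.165981, so x_1* = 135/(2.2 + 5.4·0.165981) = 43.6005.

x_1* = 43.6005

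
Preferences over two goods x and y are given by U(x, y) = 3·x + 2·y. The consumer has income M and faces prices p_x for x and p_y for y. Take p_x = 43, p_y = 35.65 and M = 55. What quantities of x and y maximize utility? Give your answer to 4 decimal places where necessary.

Linear utility — the consumer picks whichever good has higher MU/price: 3/43 = 0.0698 vs 2/35.65 = 0.0561.
x gives more utility per dollar, so spend all income on x: x* = M/p_x, y* = 0.
Numerically: x* = 1.2791, y* = 0.

x* = 1.2791, y* = 0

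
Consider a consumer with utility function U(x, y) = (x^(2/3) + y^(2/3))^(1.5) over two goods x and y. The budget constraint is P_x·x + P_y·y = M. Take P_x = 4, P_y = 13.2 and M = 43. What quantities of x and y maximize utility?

Numerically y/x = 0.027826, so x* = 43/(4 + 13.2·0.027826) = 9.8459 and y* = 0.027826·9.8459 = 0.274.

x* = 9.8459, y* = 0.274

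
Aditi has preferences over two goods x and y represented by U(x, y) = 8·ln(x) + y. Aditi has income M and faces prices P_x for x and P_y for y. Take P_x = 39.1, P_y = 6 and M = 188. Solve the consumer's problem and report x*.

x* = 1.2276

Set MRS = P_x/P_y: (8/x)/1 = P_x/P_y.
So x*(P_x,P_y) = 8·P_y/P_x, independent of income; and y* = (M − 8·P_y)/P_y.
At the given prices: x* = 8·6/39.1 = 1.2276.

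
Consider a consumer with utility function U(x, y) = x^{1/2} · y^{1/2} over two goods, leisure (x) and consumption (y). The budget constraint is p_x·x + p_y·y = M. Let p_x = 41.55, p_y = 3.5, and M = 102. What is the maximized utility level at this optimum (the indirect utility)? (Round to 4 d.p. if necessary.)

At p_x=41.55, p_y=3.5, M=102: x* = 0.5·102/41.55 = 1.2274, y* = 14.5714.
Utility at the optimum: U(1.2274, 14.5714) = 4.2291.

V = 4.2291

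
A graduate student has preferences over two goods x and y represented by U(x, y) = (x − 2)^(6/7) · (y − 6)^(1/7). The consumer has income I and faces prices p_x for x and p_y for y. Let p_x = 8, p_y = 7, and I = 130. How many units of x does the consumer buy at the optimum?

x* = 9.7143

Let x' = x−2, y' = y−6. MRS = 6·y'/x' = p_x/p_y.
Substituting into the budget: x* = 2 + 6/7·(I − 2·p_x − 6·p_y)/p_x, and y* = 6 + 1/7·(…)/p_y.
Discretionary income = 130 − 2·8 − 6·7 = 72; x* = 2 + 6/7·72/8 = 9.7143.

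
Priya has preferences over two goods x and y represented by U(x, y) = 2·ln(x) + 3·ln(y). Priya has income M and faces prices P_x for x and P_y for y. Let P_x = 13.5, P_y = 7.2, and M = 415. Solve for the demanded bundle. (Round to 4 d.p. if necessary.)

x* = 12.2963, y* = 34.5833

MU_x/MU_y = (2·y)/(3·x); tangency sets this equal to P_x/P_y.
Rearranging, P_y·y = (3/2)·P_x·x. Substituting into the budget gives P_x·x·(1 + (3/2)) = M.
Demand: x*(P_x,P_y,M) = 0.4·M/P_x and y* = 0.6·M/P_y.
At P_x=13.5, P_y=7.2, M=415: x* = 0.4·415/13.5 = 12.2963, y* = 34.5833.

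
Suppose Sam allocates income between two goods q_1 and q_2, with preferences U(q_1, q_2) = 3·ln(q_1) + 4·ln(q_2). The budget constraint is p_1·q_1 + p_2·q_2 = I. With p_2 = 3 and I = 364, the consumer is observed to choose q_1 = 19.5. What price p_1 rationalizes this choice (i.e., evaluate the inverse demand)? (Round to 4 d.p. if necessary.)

p_1 = 8

MU_q_1/MU_q_2 = (3·q_2)/(4·q_1); tangency sets this equal to p_1/p_2.
So 3·p_2·q_2 = 4·p_1·q_1; combined with the budget, a share 3/7 of income goes to q_1.
Demand: q_1*(p_1,p_2,I) = 3/7·I/p_1 and q_2* = 4/7·I/p_2.
Set q_1* = 19.5 in the demand function and solve for p_1: p_1 = 8.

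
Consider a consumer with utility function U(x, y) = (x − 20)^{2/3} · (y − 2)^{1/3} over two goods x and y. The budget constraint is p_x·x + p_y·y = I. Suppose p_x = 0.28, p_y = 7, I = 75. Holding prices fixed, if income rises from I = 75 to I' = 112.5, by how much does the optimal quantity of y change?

MRS = 2·(y−2)/(x−20). Tangency with p_x/p_y gives y−2 = (1/2)·(p_x/p_y)·(x−20).
Substituting into the budget: x* = 20 + 2/3·(I − 20·p_x − 2·p_y)/p_x, and y* = 2 + 1/3·(…)/p_y.
Discretionary income = 75 − 20·0.28 − 2·7 = 55.4; y* = 2 + 1/3·55.4/7 = 4.6381.
At I' = 112.5: y* = 6.4238. Change: 6.4238 − 4.6381 = 1.7857.

Δy* = 1.7857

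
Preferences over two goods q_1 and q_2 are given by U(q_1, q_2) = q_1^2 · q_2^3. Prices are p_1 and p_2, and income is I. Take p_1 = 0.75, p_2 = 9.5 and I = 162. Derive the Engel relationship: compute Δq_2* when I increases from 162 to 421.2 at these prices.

Δq_2* = 16.3705

At p_1=0.75, p_2=9.5, I=162: q_2* = 0.6·162/9.5 = 10.2316.
At I' = 421.2: q_2* = 26.6021. Change: 26.6021 − 10.2316 = 16.3705.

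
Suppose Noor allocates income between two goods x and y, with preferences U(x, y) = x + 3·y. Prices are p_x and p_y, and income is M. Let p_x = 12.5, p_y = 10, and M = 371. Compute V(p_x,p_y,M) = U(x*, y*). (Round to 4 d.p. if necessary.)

V = 111.3

Perfect substitutes: compare marginal utility per dollar. 1/p_x vs 3/p_y → 0.08 vs 0.3.
y gives more utility per dollar, so spend all income on y: y* = M/p_y, x* = 0.
Numerically: x* = 0, y* = 37.1.
Utility at the optimum: U(0, 37.1) = 111.3.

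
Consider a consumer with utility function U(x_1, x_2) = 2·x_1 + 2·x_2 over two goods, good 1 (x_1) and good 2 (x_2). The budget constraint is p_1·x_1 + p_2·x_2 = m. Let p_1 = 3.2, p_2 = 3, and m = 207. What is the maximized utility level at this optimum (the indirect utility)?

V = 138

Perfect substitutes: compare marginal utility per dollar. 2/p_1 vs 2/p_2 → 0.625 vs 0.6667.
x_2 gives more utility per dollar, so spend all income on x_2: x_2* = m/p_2, x_1* = 0.
Numerically: x_1* = 0, x_2* = 69.
Utility at the optimum: U(0, 69) = 138.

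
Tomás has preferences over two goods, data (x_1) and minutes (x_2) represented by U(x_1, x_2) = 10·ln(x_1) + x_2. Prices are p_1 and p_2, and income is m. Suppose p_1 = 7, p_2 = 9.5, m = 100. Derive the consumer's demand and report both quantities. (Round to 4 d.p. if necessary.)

MU_x_1 = 10/x_1, MU_x_2 = 1. Tangency: 10/x_1 = p_1/p_2.
So x_1*(p_1,p_2) = 10·p_2/p_1, independent of income; and x_2* = (m − 10·p_2)/p_2.
At the given prices: x_1* = 10·9.5/7 = 13.5714, and x_2* = 0.5263.

x_1* = 13.5714, x_2* = 0.5263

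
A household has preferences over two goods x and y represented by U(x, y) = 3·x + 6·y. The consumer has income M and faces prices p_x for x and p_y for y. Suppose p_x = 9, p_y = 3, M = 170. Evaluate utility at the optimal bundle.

V = 340

Perfect substitutes: compare marginal utility per dollar. 3/p_x vs 6/p_y → 0.3333 vs 2.
y gives more utility per dollar, so spend all income on y: y* = M/p_y, x* = 0.
Numerically: x* = 0, y* = 56.6667.
Utility at the optimum: U(0, 56.6667) = 340.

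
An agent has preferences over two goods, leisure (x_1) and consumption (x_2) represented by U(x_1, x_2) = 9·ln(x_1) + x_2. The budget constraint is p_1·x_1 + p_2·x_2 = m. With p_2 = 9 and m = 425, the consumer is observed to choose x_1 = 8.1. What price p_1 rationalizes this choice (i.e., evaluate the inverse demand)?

MU_x_1 = 9/x_1, MU_x_2 = 1. Tangency: 9/x_1 = p_1/p_2.
So x_1*(p_1,p_2) = 9·p_2/p_1, independent of income; and x_2* = (m − 9·p_2)/p_2.
Set x_1* = 8.1 in the demand function and solve for p_1: p_1 = 10.

p_1 = 10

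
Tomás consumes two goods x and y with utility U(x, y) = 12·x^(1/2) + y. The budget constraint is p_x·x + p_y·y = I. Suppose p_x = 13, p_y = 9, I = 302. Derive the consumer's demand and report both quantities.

Thus x* = (6·p_y/p_x)² — independent of I — with the rest of income spent on y.
Plugging in: x* = (6·9/13)² = 17.2544, y* = 8.6325.

x* = 17.2544, y* = 8.6325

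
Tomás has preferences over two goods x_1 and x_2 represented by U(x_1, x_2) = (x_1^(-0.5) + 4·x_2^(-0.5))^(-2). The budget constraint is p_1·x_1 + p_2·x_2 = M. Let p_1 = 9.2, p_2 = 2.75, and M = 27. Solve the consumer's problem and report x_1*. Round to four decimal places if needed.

x_1* = 1.0931

With the ratio pinned down, the budget gives x_1* = M/(p_1 + p_2·(x_2/x_1)) and x_2* = (x_2/x_1)·x_1*.
Numerically x_2/x_1 = 5.636507, so x_1* = 27/(9.2 + 2.75·5.636507) = 1.0931.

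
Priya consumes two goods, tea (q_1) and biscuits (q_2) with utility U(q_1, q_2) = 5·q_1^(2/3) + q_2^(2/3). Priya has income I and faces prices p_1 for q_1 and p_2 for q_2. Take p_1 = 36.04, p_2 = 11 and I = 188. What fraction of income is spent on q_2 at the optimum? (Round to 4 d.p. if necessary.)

share on q_2 = 0.0791

Substitute q_2 = (q_2/q_1)·q_1 into the budget: q_1* = I/(p_1 + p_2·(q_2/q_1)).
Numerically q_2/q_1 = 0.281363, so q_1* = 188/(36.04 + 11·0.281363) = 4.8039 and q_2* = 0.281363·4.8039 = 1.3516.
Expenditure on q_2: 11·1.3516 = 14.868; share = 0.0791.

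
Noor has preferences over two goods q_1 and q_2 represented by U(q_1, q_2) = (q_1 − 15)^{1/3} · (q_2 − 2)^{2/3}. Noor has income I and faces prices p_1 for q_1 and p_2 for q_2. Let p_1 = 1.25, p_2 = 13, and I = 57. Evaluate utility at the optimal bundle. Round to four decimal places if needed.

V = 1.0884

This is Cobb-Douglas in (q_1−15, q_2−2): tangency gives 1/3·p_2·(q_2−2) = 2/3·p_1·(q_1−15).
After buying the subsistence bundle (15, 2), a share 1/3 of the remaining income goes to q_1: q_1* = 15 + 1/3·(I − 15p_1 − 2p_2)/p_1.
Discretionary income = 57 − 15·1.25 − 2·13 = 12.25; q_1* = 15 + 1/3·12.25/1.25 = 18.2667; q_2* = 2 + 2/3·12.25/13 = 2.6282.
Utility at the optimum: U(18.2667, 2.6282) = 1.0884.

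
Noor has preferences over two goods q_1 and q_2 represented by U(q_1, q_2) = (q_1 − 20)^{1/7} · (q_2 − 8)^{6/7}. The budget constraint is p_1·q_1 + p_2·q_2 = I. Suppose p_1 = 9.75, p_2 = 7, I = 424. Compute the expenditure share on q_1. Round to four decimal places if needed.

share on q_1 = 0.5182

MRS = (1/6)·(q_2−8)/(q_1−20). Tangency with p_1/p_2 gives q_2−8 = 6·(p_1/p_2)·(q_1−20).
Substituting into the budget: q_1* = 20 + 1/7·(I − 20·p_1 − 8·p_2)/p_1, and q_2* = 8 + 6/7·(…)/p_2.
Discretionary income = 424 − 20·9.75 − 8·7 = 173; q_1* = 20 + 1/7·173/9.75 = 22.5348; q_2* = 8 + 6/7·173/7 = 29.1837.
Expenditure on q_1: 9.75·22.5348 = 219.7143; share = 0.5182.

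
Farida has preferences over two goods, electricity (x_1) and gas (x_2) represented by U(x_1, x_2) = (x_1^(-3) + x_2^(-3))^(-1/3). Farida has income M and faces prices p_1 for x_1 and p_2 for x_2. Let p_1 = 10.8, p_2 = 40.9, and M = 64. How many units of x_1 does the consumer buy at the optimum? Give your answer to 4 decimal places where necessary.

x_1* = 1.5953

Numerically x_2/x_1 = 0.716845, so x_1* = 64/(10.8 + 40.9·0.716845) = 1.5953.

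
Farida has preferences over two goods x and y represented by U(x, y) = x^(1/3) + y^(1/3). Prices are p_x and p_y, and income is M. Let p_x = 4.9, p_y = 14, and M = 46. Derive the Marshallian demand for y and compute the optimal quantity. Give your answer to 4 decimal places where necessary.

MU_x ∝ x^(-2/3), MU_y ∝ y^(-2/3), so MRS = (y/x)^(2/3) = p_x/p_y.
Solve for the ratio: y/x = [p_x/p_y]^(1.5).
With the ratio pinned down, the budget gives x* = M/(p_x + p_y·(y/x)) and y* = (y/x)·x*.
Numerically y/x = 0.207063, so x* = 46/(4.9 + 14·0.207063) = 5.8983 and y* = 0.207063·5.8983 = 1.2213.

y* = 1.2213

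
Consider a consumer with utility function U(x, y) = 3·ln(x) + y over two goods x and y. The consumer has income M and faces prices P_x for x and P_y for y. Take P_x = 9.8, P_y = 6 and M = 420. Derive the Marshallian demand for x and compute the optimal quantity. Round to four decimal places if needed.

x* = 1.8367

MU_x = 3/x, MU_y = 1. Tangency: 3/x = P_x/P_y.
So x*(P_x,P_y) = 3·P_y/P_x, independent of income; and y* = (M − 3·P_y)/P_y.
At the given prices: x* = 3·6/9.8 = 1.8367.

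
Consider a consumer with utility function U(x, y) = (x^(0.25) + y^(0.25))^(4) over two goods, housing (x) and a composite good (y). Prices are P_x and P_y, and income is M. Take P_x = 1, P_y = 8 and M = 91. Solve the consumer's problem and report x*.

With the ratio pinned down, the budget gives x* = M/(P_x + P_y·(y/x)) and y* = (y/x)·x*.
Numerically y/x = 0.0625, so x* = 91/(1 + 8·0.0625) = 60.6667.

x* = 60.6667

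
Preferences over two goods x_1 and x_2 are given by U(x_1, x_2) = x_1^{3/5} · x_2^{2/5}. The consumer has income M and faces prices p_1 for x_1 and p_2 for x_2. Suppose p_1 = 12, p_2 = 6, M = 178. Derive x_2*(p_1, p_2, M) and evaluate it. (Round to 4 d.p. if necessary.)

x_2* = 11.8667

MU_x_1/MU_x_2 = (0.6·x_2)/(0.4·x_1); tangency sets this equal to p_1/p_2.
So 0.6·p_2·x_2 = 0.4·p_1·x_1; combined with the budget, a share 0.6 of income goes to x_1.
Demand: x_1*(p_1,p_2,M) = 0.6·M/p_1 and x_2* = 0.4·M/p_2.
At p_1=12, p_2=6, M=178: x_2* = 0.4·178/6 = 11.8667.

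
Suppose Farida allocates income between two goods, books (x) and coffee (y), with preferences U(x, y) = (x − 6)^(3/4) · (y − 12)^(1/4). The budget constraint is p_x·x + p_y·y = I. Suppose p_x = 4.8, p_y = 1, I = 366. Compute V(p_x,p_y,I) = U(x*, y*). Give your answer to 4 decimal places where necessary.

V = 57.1479

Discretionary income = 366 − 6·4.8 − 12·1 = 325.2; x* = 6 + 0.75·325.2/4.8 = 56.8125; y* = 12 + 0.25·325.2/1 = 93.3.
Utility at the optimum: U(56.8125, 93.3) = 57.1479.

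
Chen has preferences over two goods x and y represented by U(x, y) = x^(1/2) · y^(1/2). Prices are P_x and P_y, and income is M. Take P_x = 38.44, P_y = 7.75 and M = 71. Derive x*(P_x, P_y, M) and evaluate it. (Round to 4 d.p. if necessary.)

x* = 0.9235

Tangency: MRS = y/x = P_x/P_y.
So 0.5·P_y·y = 0.5·P_x·x; combined with the budget, a share 0.5 of income goes to x.
Demand: x*(P_x,P_y,M) = 0.5·M/P_x and y* = 0.5·M/P_y.
At P_x=38.44, P_y=7.75, M=71: x* = 0.5·71/38.44 = 0.9235.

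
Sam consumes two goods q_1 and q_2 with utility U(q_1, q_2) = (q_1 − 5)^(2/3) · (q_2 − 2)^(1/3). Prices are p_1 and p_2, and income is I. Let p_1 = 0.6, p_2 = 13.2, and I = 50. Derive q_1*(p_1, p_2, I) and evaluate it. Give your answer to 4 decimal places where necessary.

q_1* = 27.8889

This is Cobb-Douglas in (q_1−5, q_2−2): tangency gives 2/3·p_2·(q_2−2) = 1/3·p_1·(q_1−5).
Substituting into the budget: q_1* = 5 + 2/3·(I − 5·p_1 − 2·p_2)/p_1, and q_2* = 2 + 1/3·(…)/p_2.
Discretionary income = 50 − 5·0.6 − 2·13.2 = 20.6; q_1* = 5 + 2/3·20.6/0.6 = 27.8889.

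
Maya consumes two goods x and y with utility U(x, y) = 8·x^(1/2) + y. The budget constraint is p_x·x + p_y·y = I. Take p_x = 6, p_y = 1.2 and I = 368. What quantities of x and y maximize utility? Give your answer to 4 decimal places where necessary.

x* = 0.64, y* = 303.4667

Thus x* = (4·p_y/p_x)² — independent of I — with the rest of income spent on y.
Plugging in: x* = (4·1.2/6)² = 0.64, y* = 303.4667.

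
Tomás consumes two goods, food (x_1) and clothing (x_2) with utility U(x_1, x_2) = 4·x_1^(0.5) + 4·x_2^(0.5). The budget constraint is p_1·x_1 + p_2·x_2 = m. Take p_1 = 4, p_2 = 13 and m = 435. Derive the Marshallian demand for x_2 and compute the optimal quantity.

x_2* = 7.8733

From the CES first-order condition, (x_2/x_1)^(0.5) = p_1/p_2.
Hence x_2/x_1 = (p_1/p_2)^(1/(0.5)), i.e. raised to the 2 power.
With the ratio pinned down, the budget gives x_1* = m/(p_1 + p_2·(x_2/x_1)) and x_2* = (x_2/x_1)·x_1*.
Numerically x_2/x_1 = 0.094675, so x_1* = 435/(4 + 13·0.094675) = 83.1618 and x_2* = 0.094675·83.1618 = 7.8733.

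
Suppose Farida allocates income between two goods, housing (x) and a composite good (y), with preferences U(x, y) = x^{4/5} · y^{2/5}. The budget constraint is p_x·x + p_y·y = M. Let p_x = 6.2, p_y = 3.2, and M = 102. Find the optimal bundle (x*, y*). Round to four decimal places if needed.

Tangency: MRS = 2·y/x = p_x/p_y.
Rearranging, p_y·y = (1/2)·p_x·x. Substituting into the budget gives p_x·x·(1 + (1/2)) = M.
Demand: x*(p_x,p_y,M) = 2/3·M/p_x and y* = 1/3·M/p_y.
At p_x=6.2, p_y=3.2, M=102: x* = 2/3·102/6.2 = 10.9677, y* = 10.625.

x* = 10.9677, y* = 10.625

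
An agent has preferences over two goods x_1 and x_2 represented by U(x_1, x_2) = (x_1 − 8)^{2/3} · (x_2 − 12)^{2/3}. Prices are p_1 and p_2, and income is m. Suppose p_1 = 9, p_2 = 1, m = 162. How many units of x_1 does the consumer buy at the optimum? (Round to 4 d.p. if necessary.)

x_1* = 12.3333

After buying the subsistence bundle (8, 12), a share 0.5 of the remaining income goes to x_1: x_1* = 8 + 0.5·(m − 8p_1 − 12p_2)/p_1.
Discretionary income = 162 − 8·9 − 12·1 = 78; x_1* = 8 + 0.5·78/9 = 12.3333.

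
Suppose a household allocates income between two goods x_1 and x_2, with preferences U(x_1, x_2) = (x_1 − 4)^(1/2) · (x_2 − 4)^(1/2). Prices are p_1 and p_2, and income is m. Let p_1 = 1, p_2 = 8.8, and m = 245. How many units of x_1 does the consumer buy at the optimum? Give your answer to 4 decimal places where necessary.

x_1* = 106.9

MRS = (x_2−4)/(x_1−4). Tangency with p_1/p_2 gives x_2−4 = (p_1/p_2)·(x_1−4).
After buying the subsistence bundle (4, 4), a share 0.5 of the remaining income goes to x_1: x_1* = 4 + 0.5·(m − 4p_1 − 4p_2)/p_1.
Discretionary income = 245 − 4·1 − 4·8.8 = 205.8; x_1* = 4 + 0.5·205.8/1 = 106.9.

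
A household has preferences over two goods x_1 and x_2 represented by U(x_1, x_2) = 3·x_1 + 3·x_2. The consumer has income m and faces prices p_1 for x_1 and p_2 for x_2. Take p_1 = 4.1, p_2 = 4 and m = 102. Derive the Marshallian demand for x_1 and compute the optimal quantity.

x_1* = 0

Perfect substitutes: compare marginal utility per dollar. 3/p_1 vs 3/p_2 → 0.7317 vs 0.75.
x_2 gives more utility per dollar, so spend all income on x_2: x_2* = m/p_2, x_1* = 0.
Numerically: x_1* = 0, x_2* = 25.5.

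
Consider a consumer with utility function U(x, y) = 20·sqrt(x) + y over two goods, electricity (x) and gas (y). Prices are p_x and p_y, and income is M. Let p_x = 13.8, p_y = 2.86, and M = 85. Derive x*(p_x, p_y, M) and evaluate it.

x* = 4.2951

Set MRS = p_x/p_y: 10·x^(−1/2) = p_x/p_y.
Thus x* = (10·p_y/p_x)² — independent of M — with the rest of income spent on y.
Plugging in: x* = (10·2.86/13.8)² = 4.2951.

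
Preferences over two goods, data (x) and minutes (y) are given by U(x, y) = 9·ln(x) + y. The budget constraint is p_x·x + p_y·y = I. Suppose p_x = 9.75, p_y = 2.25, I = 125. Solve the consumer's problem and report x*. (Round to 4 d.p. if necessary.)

So x*(p_x,p_y) = 9·p_y/p_x, independent of income; and y* = (I − 9·p_y)/p_y.
At the given prices: x* = 9·2.25/9.75 = 2.0769.

x* = 2.0769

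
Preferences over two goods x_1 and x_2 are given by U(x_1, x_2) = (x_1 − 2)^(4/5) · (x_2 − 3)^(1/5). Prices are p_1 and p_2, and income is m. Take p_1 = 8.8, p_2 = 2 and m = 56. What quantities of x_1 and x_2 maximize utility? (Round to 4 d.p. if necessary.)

x_1* = 4.9455, x_2* = 6.24

MRS = 4·(x_2−3)/(x_1−2). Tangency with p_1/p_2 gives x_2−3 = (1/4)·(p_1/p_2)·(x_1−2).
After buying the subsistence bundle (2, 3), a share 0.8 of the remaining income goes to x_1: x_1* = 2 + 0.8·(m − 2p_1 − 3p_2)/p_1.
Discretionary income = 56 − 2·8.8 − 3·2 = 32.4; x_1* = 2 + 0.8·32.4/8.8 = 4.9455; x_2* = 3 + 0.2·32.4/2 = 6.24.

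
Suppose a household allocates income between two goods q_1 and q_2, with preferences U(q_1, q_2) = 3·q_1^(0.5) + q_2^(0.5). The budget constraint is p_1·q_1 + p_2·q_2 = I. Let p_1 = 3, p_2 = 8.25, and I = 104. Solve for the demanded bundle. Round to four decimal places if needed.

MRS = MU_q_1/MU_q_2 = 3·(q_2/q_1)^(0.5). Set equal to p_1/p_2.
Hence q_2/q_1 = ((1/3)·p_1/p_2)^(1/(0.5)), i.e. raised to the 2 power.
Substitute q_2 = (q_2/q_1)·q_1 into the budget: q_1* = I/(p_1 + p_2·(q_2/q_1)).
Numerically q_2/q_1 = 0.014692, so q_1* = 104/(3 + 8.25·0.014692) = 33.3204 and q_2* = 0.014692·33.3204 = 0.4896.

q_1* = 33.3204, q_2* = 0.4896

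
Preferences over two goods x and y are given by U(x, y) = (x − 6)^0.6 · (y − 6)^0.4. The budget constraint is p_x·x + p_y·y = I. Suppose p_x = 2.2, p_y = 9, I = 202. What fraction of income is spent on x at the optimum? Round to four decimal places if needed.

Let x' = x−6, y' = y−6. MRS = (3/2)·y'/x' = p_x/p_y.
After buying the subsistence bundle (6, 6), a share 0.6 of the remaining income goes to x: x* = 6 + 0.6·(I − 6p_x − 6p_y)/p_x.
Discretionary income = 202 − 6·2.2 − 6·9 = 134.8; x* = 6 + 0.6·134.8/2.2 = 42.7636; y* = 6 + 0.4·134.8/9 = 11.9911.
Expenditure on x: 2.2·42.7636 = 94.08; share = 0.4657.

share on x = 0.4657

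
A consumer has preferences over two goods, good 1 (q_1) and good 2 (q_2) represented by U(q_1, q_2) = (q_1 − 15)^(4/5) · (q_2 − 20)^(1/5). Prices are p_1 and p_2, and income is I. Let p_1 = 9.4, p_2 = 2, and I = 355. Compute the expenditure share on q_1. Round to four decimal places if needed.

Let q_1' = q_1−15, q_2' = q_2−20. MRS = 4·q_2'/q_1' = p_1/p_2.
Substituting into the budget: q_1* = 15 + 0.8·(I − 15·p_1 − 20·p_2)/p_1, and q_2* = 20 + 0.2·(…)/p_2.
Discretionary income = 355 − 15·9.4 − 20·2 = 174; q_1* = 15 + 0.8·174/9.4 = 29.8085; q_2* = 20 + 0.2·174/2 = 37.4.
Expenditure on q_1: 9.4·29.8085 = 280.2; share = 0.7893.

share on q_1 = 0.7893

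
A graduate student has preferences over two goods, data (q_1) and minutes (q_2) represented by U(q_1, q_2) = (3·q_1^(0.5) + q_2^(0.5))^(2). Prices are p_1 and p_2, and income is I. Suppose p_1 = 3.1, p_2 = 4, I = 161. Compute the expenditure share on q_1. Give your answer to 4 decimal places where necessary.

From the CES first-order condition, 3·(q_2/q_1)^(0.5) = p_1/p_2.
Hence q_2/q_1 = ((1/3)·p_1/p_2)^(1/(0.5)), i.e. raised to the 2 power.
Substitute q_2 = (q_2/q_1)·q_1 into the budget: q_1* = I/(p_1 + p_2·(q_2/q_1)).
Numerically q_2/q_1 = 0.066736, so q_1* = 161/(3.1 + 4·0.066736) = 47.8178 and q_2* = 0.066736·47.8178 = 3.1912.
Expenditure on q_1: 3.1·47.8178 = 148.2353; share = 0.9207.

share on q_1 = 0.9207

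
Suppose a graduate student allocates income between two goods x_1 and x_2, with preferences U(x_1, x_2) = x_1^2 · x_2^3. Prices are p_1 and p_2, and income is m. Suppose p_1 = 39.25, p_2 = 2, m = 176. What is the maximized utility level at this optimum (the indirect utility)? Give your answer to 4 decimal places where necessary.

V = 473552.0966

The MRS is (2/3)·x_2/x_1. Set MRS = p_1/p_2.
Rearranging, p_2·x_2 = (3/2)·p_1·x_1. Substituting into the budget gives p_1·x_1·(1 + (3/2)) = m.
Demand: x_1*(p_1,p_2,m) = 0.4·m/p_1 and x_2* = 0.6·m/p_2.
At p_1=39.25, p_2=2, m=176: x_1* = 0.4·176/39.25 = 1.7936, x_2* = 52.8.
Utility at the optimum: U(1.7936, 52.8) = 473552.0966.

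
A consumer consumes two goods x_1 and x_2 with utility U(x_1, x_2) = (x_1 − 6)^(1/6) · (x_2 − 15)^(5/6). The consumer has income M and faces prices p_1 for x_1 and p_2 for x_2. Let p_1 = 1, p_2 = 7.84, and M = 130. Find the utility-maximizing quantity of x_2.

MRS = (1/5)·(x_2−15)/(x_1−6). Tangency with p_1/p_2 gives x_2−15 = 5·(p_1/p_2)·(x_1−6).
Substituting into the budget: x_1* = 6 + 1/6·(M − 6·p_1 − 15·p_2)/p_1, and x_2* = 15 + 5/6·(…)/p_2.
Discretionary income = 130 − 6·1 − 15·7.84 = 6.4; x_2* = 15 + 5/6·6.4/7.84 = 15.6803.

x_2* = 15.6803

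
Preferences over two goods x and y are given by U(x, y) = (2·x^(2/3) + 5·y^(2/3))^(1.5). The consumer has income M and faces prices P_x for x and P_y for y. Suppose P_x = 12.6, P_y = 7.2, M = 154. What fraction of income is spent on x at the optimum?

share on x = 0.0205

From the CES first-order condition, (2/5)·(y/x)^(1/3) = P_x/P_y.
Solve for the ratio: y/x = [(5/2)·P_x/P_y]^(3).
With the ratio pinned down, the budget gives x* = M/(P_x + P_y·(y/x)) and y* = (y/x)·x*.
Numerically y/x = 83.740234, so x* = 154/(12.6 + 7.2·83.740234) = 0.2502 and y* = 83.740234·0.2502 = 20.9511.
Expenditure on x: 12.6·0.2502 = 3.1524; share = 0.0205.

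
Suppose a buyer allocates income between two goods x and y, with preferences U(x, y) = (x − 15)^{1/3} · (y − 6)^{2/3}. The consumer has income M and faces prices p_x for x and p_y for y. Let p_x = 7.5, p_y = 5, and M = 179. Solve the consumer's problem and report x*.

x* = 16.6222

Let x' = x−15, y' = y−6. MRS = (1/2)·y'/x' = p_x/p_y.
Substituting into the budget: x* = 15 + 1/3·(M − 15·p_x − 6·p_y)/p_x, and y* = 6 + 2/3·(…)/p_y.
Discretionary income = 179 − 15·7.5 − 6·5 = 36.5; x* = 15 + 1/3·36.5/7.5 = 16.6222.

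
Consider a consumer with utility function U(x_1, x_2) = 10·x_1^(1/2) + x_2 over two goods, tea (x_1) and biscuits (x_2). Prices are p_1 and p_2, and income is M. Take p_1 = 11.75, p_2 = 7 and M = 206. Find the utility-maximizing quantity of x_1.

x_1* = 8.8728

Plugging in: x_1* = (5·7/11.75)² = 8.8728.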